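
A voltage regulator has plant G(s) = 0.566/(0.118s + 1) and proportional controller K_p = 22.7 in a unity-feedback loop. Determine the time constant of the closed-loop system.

Closed loop: T(s) = K_p·G/(1+K_p·G) = 12.85/(0.118s + 1 + 12.85), with pole at s = −(1 + 12.85)/0.118 = −117.4.
Closed-loop time constant τ = 1/117.4 = 0.00852 s.

τ = 0.00852 s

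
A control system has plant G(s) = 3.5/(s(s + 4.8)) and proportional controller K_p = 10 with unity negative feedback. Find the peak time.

Closed-loop characteristic equation: s² + 4.8s + 35 = 0, so ω_n = 5.916 rad/s and ζ = 4.8/(2·5.916) = 0.4057.
Damped frequency ω_d = ω_n√(1−ζ²) = 5.407 rad/s, so peak time T_p = π/ω_d = 0.581 s.

T_p = 0.581 s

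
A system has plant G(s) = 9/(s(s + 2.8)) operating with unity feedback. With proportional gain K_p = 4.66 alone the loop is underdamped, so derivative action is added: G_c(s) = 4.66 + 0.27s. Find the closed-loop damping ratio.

ζ = 0.404

Forward path: (4.66 + 0.27s)·9/(s(s+2.8)). The closed-loop characteristic equation is s² + (2.8 + 9·0.27)s + 9·4.66 = 0.
That is s² + 5.23s + 41.94 = 0, so ω_n = 6.476 rad/s and ζ = 5.23/(2·6.476) = 0.4038.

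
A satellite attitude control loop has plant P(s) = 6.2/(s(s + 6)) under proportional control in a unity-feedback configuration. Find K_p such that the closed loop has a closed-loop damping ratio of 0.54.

Closed-loop characteristic equation: s² + 6s + K_p·6.2 = 0.
So ω_n = √(6.2K_p) and 2ζω_n = 6, giving ζ = 6/(2√(6.2K_p)).
Setting ζ = 0.54: √(6.2K_p) = 6/(2·0.54) = 5.556, so K_p = 30.86/6.2 = 4.98.

K_p = 4.98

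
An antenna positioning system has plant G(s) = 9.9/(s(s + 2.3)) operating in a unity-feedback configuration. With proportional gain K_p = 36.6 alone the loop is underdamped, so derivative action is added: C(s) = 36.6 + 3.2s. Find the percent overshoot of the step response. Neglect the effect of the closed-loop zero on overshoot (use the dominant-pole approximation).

Forward path: (36.6 + 3.2s)·9.9/(s(s+2.3)). The closed-loop characteristic equation is s² + (2.3 + 9.9·3.2)s + 9.9·36.6 = 0.
That is s² + 33.98s + 362.3 = 0, so ω_n = 19.04 rad/s and ζ = 33.98/(2·19.04) = 0.8926.
%OS = 100·exp(−πζ/√(1−ζ²)) = 0.199%.

0.199%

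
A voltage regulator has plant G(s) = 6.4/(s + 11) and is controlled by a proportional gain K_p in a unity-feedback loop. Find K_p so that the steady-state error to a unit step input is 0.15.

Steady-state error for a unit step on this type-0 loop is 1/(1 + K_p·G(0)).
G(0) = 0.5818. Require 1/(1 + K_p·0.5818) = 0.15, so 1 + 0.5818·K_p = 6.667.
K_p = (6.667 − 1)/0.5818 = 9.74.

K_p = 9.74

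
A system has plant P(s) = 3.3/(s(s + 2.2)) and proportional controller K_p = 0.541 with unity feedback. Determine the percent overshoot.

Closed-loop characteristic equation: s² + 2.2s + 1.785 = 0, so ω_n = 1.336 rad/s and ζ = 2.2/(2·1.336) = 0.8233.
%OS = 100·exp(−πζ/√(1−ζ²)) = 100·exp(−π·0.8233/√0.3222) = 1.05%.

1.05%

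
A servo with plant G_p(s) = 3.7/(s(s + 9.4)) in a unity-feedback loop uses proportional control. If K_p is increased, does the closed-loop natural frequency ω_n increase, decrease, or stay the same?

ω_n = √(3.7·K_p), which grows with K_p.

increase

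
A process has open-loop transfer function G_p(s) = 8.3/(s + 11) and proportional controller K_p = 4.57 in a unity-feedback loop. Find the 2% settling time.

Closed-loop transfer function: T(s) = K_p·G_p(s)/(1 + K_p·G_p(s)) = 37.93/(s + 11 + 37.93) = 37.93/(s + 48.93).
Time constant τ = 1/48.93 = 0.02044 s, so the 2% settling time is about 4τ = 0.0817 s.

T_s ≈ 0.0817 s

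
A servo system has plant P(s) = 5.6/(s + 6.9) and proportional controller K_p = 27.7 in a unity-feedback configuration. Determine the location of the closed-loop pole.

Closed-loop transfer function: T(s) = K_p·P(s)/(1 + K_p·P(s)) = 155.1/(s + 6.9 + 155.1) = 155.1/(s + 162).
The closed-loop pole is at s = −162.

s = -162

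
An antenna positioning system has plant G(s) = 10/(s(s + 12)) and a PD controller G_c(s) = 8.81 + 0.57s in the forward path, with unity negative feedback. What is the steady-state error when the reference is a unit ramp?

The loop has one pole at the origin (type 1). Velocity error constant K_v = lim_{s→0} s·G_c(s)G(s) = 8.81·10/12 = 7.342.
Steady-state error to a unit ramp: e_ss = 1/K_v = 0.136.

0.136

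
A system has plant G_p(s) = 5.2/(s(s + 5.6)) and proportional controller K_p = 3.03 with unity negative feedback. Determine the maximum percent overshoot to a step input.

4.39%

From 1 + K_pG_p(s) = 0: s² + 5.6s + 15.76 = 0 ⇒ ω_n = 3.969, ζ = 0.7054.
%OS = 100·exp(−πζ/√(1−ζ²)) = 100·exp(−π·0.7054/√0.5024) = 4.39%.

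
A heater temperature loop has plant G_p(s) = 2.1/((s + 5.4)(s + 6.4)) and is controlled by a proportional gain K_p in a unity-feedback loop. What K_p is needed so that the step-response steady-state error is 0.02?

The loop is type 0, so e_ss(step) = 1/(1 + K_pos) with K_pos = K_p·G_p(0).
G_p(0) = 0.06076. Require 1/(1 + K_p·0.06076) = 0.02, so 1 + 0.06076·K_p = 50.
K_p = (50 − 1)/0.06076 = 806.

K_p = 806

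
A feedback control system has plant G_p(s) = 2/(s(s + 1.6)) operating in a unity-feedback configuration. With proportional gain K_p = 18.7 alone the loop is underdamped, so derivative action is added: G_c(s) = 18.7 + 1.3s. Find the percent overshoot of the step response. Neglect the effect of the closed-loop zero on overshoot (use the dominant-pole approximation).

Forward path: (18.7 + 1.3s)·2/(s(s+1.6)). The closed-loop characteristic equation is s² + (1.6 + 2·1.3)s + 2·18.7 = 0.
That is s² + 4.2s + 37.4 = 0, so ω_n = 6.116 rad/s and ζ = 4.2/(2·6.116) = 0.3434.
%OS = 100·exp(−πζ/√(1−ζ²)) = 31.7%.

31.7%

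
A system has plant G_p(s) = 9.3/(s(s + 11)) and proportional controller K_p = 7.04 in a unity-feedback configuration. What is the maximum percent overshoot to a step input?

5.44%

The closed-loop denominator s² + 11s + 65.47 gives ω_n = √65.47 = 8.091 and ζ = 11/(2ω_n) = 0.6797.
%OS = 100·exp(−πζ/√(1−ζ²)) = 100·exp(−π·0.6797/√0.538) = 5.44%.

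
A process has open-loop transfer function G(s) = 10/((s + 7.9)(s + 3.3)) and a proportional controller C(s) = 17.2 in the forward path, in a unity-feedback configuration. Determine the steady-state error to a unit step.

The loop is type 0. Static position error constant K_pos = C(0)·G(0) = 17.2·0.3836 = 6.598.
Steady-state error to a unit step: e_ss = 1/(1+K_pos) = 1/7.598 = 0.132.

0.132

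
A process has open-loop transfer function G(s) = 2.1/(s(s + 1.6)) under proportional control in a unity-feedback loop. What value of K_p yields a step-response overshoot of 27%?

From %OS = 100·exp(−πζ/√(1−ζ²)) = 27%, ζ = −ln(0.27)/√(π²+ln²(0.27)) = 0.3847.
Characteristic equation s² + 1.6s + 2.1K_p = 0 gives ζ = 1.6/(2√(2.1K_p)).
Setting ζ = 0.3847: √(2.1K_p) = 1.6/(2·0.3847) = 2.08, so K_p = 4.325/2.1 = 2.06.

K_p = 2.06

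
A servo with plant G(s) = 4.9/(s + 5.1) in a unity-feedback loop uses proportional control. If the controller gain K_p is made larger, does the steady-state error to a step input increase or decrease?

decrease

e_ss = 1/(1 + K_p·G(0)); a larger K_p raises the denominator, so e_ss decreases.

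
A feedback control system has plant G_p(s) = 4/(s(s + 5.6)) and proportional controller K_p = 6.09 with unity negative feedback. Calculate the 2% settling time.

T_s ≈ 1.43 s

The closed-loop denominator s² + 5.6s + 24.36 gives ω_n = √24.36 = 4.936 and ζ = 5.6/(2ω_n) = 0.5673.
2% settling time T_s ≈ 4/(ζω_n) = 4/2.8 = 1.43 s.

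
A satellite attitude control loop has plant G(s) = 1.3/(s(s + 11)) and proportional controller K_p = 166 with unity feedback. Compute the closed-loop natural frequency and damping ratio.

The closed-loop denominator is s(s+11) + 166·1.3 = s² + 11s + 215.8.
So ω_n² = 215.8 ⇒ ω_n = 14.69 rad/s, and ζ = 11/(2ω_n) = 0.374.

ω_n = 14.7 rad/s, ζ = 0.374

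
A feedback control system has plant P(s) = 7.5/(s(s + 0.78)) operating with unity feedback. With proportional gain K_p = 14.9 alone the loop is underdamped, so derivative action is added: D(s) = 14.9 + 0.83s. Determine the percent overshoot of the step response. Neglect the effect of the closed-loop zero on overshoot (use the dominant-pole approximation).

33.2%

Forward path: (14.9 + 0.83s)·7.5/(s(s+0.78)). The closed-loop characteristic equation is s² + (0.78 + 7.5·0.83)s + 7.5·14.9 = 0.
That is s² + 7.005s + 111.8 = 0, so ω_n = 10.57 rad/s and ζ = 7.005/(2·10.57) = 0.3313.
%OS = 100·exp(−πζ/√(1−ζ²)) = 33.2%.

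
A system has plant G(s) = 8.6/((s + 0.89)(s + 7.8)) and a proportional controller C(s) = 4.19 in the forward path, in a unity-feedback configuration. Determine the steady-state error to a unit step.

The loop is type 0. Static position error constant K_pos = C(0)·G(0) = 4.19·1.239 = 5.191.
Steady-state error to a unit step: e_ss = 1/(1+K_pos) = 1/6.191 = 0.162.

0.162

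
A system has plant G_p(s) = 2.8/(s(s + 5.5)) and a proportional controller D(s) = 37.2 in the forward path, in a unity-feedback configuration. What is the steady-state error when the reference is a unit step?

The open loop D(s)G_p(s) has a pole at the origin (type 1), so the static position error constant is infinite and e_ss = 1/(1+∞) = 0.

0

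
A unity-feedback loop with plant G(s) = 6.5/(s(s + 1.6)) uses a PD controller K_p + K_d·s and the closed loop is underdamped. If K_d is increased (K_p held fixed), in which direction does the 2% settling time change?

decrease

Characteristic equation s² + (1.6 + 6.5K_d)s + 6.5K_p = 0: raising K_d increases ζω_n = (1.6+6.5K_d)/2 while the loop stays underdamped, so T_s ≈ 4/(ζω_n) decreases.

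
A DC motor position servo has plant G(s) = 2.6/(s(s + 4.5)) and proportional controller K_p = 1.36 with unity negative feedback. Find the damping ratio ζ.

The closed-loop denominator is s(s+4.5) + 1.36·2.6 = s² + 4.5s + 3.536.
So ω_n² = 3.536 ⇒ ω_n = 1.88 rad/s, and ζ = 4.5/(2ω_n) = 1.2.

ζ = 1.2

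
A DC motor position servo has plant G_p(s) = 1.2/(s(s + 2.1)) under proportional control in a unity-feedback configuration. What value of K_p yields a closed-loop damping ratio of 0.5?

K_p = 3.68

Closed-loop characteristic equation: s² + 2.1s + K_p·1.2 = 0.
So ω_n = √(1.2K_p) and 2ζω_n = 2.1, giving ζ = 2.1/(2√(1.2K_p)).
Setting ζ = 0.5: √(1.2K_p) = 2.1/(2·0.5) = 2.1, so K_p = 4.41/1.2 = 3.68.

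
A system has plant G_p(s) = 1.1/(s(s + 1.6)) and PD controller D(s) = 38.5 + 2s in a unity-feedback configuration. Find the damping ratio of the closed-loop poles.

ζ = 0.292

Forward path: (38.5 + 2s)·1.1/(s(s+1.6)). The closed-loop characteristic equation is s² + (1.6 + 1.1·2)s + 1.1·38.5 = 0.
That is s² + 3.8s + 42.35 = 0, so ω_n = 6.508 rad/s and ζ = 3.8/(2·6.508) = 0.292.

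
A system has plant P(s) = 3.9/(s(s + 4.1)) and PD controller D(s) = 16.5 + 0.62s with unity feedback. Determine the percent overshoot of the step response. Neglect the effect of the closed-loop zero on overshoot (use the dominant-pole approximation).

Forward path: (16.5 + 0.62s)·3.9/(s(s+4.1)). The closed-loop characteristic equation is s² + (4.1 + 3.9·0.62)s + 3.9·16.5 = 0.
That is s² + 6.518s + 64.35 = 0, so ω_n = 8.022 rad/s and ζ = 6.518/(2·8.022) = 0.4063.
%OS = 100·exp(−πζ/√(1−ζ²)) = 24.7%.

24.7%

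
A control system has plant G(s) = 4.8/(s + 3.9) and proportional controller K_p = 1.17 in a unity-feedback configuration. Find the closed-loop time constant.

τ = 0.105 s

Closed-loop transfer function: T(s) = K_p·G(s)/(1 + K_p·G(s)) = 5.616/(s + 3.9 + 5.616) = 5.616/(s + 9.516).
Time constant τ = 1/9.516 = 0.105 s.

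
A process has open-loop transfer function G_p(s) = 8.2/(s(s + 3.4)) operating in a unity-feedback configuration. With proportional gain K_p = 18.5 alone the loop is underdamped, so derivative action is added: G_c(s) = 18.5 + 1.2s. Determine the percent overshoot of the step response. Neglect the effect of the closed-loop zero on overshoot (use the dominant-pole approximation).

Forward path: (18.5 + 1.2s)·8.2/(s(s+3.4)). The closed-loop characteristic equation is s² + (3.4 + 8.2·1.2)s + 8.2·18.5 = 0.
That is s² + 13.24s + 151.7 = 0, so ω_n = 12.32 rad/s and ζ = 13.24/(2·12.32) = 0.5375.
%OS = 100·exp(−πζ/√(1−ζ²)) = 13.5%.

13.5%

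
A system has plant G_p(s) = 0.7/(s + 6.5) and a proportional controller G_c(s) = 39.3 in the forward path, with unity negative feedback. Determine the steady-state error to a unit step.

0.191

The loop is type 0. Static position error constant K_pos = G_c(0)·G_p(0) = 39.3·0.1077 = 4.232.
Steady-state error to a unit step: e_ss = 1/(1+K_pos) = 1/5.232 = 0.191.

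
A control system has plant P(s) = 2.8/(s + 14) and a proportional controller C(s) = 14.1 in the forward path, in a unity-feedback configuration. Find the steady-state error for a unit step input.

The loop is type 0. Static position error constant K_pos = C(0)·P(0) = 14.1·0.2 = 2.82.
Steady-state error to a unit step: e_ss = 1/(1+K_pos) = 1/3.82 = 0.262.

0.262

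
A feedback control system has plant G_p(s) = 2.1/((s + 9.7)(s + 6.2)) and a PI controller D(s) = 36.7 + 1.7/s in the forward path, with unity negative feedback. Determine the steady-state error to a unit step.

The open loop D(s)G_p(s) has a pole at the origin (type 1), so the static position error constant is infinite and e_ss = 1/(1+∞) = 0.

0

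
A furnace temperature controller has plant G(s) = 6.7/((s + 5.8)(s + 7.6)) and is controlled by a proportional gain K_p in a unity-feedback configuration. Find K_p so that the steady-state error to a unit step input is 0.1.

Steady-state error for a unit step on this type-0 loop is 1/(1 + K_p·G(0)).
G(0) = 0.152. Require 1/(1 + K_p·0.152) = 0.1, so 1 + 0.152·K_p = 10.
K_p = (10 − 1)/0.152 = 59.2.

K_p = 59.2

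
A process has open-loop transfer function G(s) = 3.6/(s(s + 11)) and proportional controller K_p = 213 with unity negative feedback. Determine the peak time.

T_p = 0.116 s

Closed-loop characteristic equation: s² + 11s + 766.8 = 0, so ω_n = 27.69 rad/s and ζ = 11/(2·27.69) = 0.1986.
Damped frequency ω_d = ω_n√(1−ζ²) = 27.14 rad/s, so peak time T_p = π/ω_d = 0.116 s.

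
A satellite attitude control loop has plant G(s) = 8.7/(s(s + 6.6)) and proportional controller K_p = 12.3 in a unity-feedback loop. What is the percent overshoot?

The closed-loop denominator s² + 6.6s + 107 gives ω_n = √107 = 10.34 and ζ = 6.6/(2ω_n) = 0.319.
%OS = 100·exp(−πζ/√(1−ζ²)) = 100·exp(−π·0.319/√0.8982) = 34.7%.

34.7%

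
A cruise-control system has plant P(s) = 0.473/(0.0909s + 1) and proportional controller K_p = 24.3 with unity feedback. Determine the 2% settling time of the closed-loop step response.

Closed loop: T(s) = K_p·P/(1+K_p·P) = 11.49/(0.0909s + 1 + 11.49), with pole at s = −(1 + 11.49)/0.0909 = −137.4.
τ = 1/137.4 = 0.007276 s, so 2% settling time ≈ 4τ = 0.0291 s.

T_s ≈ 0.0291 s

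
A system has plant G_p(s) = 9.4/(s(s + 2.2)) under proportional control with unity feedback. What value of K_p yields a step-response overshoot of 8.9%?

K_p = 0.346

From %OS = 100·exp(−πζ/√(1−ζ²)) = 8.9%, ζ = −ln(0.089)/√(π²+ln²(0.089)) = 0.6101.
Characteristic equation s² + 2.2s + 9.4K_p = 0 gives ζ = 2.2/(2√(9.4K_p)).
Setting ζ = 0.6101: √(9.4K_p) = 2.2/(2·0.6101) = 1.803, so K_p = 3.251/9.4 = 0.346.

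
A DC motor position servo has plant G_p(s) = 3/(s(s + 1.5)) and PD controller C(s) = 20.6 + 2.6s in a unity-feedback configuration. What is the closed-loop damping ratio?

Forward path: (20.6 + 2.6s)·3/(s(s+1.5)). The closed-loop characteristic equation is s² + (1.5 + 3·2.6)s + 3·20.6 = 0.
That is s² + 9.3s + 61.8 = 0, so ω_n = 7.861 rad/s and ζ = 9.3/(2·7.861) = 0.5915.

ζ = 0.592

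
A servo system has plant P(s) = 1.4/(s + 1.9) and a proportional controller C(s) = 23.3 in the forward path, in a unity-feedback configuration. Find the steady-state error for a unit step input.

The loop is type 0. Static position error constant K_pos = C(0)·P(0) = 23.3·0.7368 = 17.17.
Steady-state error to a unit step: e_ss = 1/(1+K_pos) = 1/18.17 = 0.055.

0.055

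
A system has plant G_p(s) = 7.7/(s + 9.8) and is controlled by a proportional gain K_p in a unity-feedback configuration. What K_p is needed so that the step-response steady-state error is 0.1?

K_p = 11.5

Steady-state error for a unit step on this type-0 loop is 1/(1 + K_p·G_p(0)).
G_p(0) = 0.7857. Require 1/(1 + K_p·0.7857) = 0.1, so 1 + 0.7857·K_p = 10.
K_p = (10 − 1)/0.7857 = 11.5.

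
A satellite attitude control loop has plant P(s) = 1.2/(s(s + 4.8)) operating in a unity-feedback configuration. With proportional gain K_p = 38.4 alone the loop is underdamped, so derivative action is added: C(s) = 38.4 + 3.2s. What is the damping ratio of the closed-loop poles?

ζ = 0.636

Forward path: (38.4 + 3.2s)·1.2/(s(s+4.8)). The closed-loop characteristic equation is s² + (4.8 + 1.2·3.2)s + 1.2·38.4 = 0.
That is s² + 8.64s + 46.08 = 0, so ω_n = 6.788 rad/s and ζ = 8.64/(2·6.788) = 0.6364.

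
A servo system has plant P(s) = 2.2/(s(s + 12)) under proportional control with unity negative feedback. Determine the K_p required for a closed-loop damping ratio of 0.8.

Closed-loop characteristic equation: s² + 12s + K_p·2.2 = 0.
So ω_n = √(2.2K_p) and 2ζω_n = 12, giving ζ = 12/(2√(2.2K_p)).
Setting ζ = 0.8: √(2.2K_p) = 12/(2·0.8) = 7.5, so K_p = 56.25/2.2 = 25.6.

K_p = 25.6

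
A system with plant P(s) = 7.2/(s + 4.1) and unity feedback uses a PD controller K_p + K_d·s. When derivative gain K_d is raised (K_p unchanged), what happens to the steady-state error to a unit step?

At s = 0 the derivative term contributes nothing: C(0) = K_p regardless of K_d, so K_pos = K_p·P(0) and e_ss are unchanged.

unchanged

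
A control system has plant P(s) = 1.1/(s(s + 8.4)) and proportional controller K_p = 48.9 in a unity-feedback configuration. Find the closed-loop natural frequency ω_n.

With unity feedback the closed-loop characteristic equation is s² + 8.4s + 48.9·1.1 = s² + 8.4s + 53.79 = 0.
So ω_n² = 53.79 ⇒ ω_n = 7.334 rad/s, and ζ = 8.4/(2ω_n) = 0.573.

ω_n = 7.33 rad/s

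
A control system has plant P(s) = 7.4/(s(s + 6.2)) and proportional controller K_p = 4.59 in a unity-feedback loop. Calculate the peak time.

From 1 + K_pP(s) = 0: s² + 6.2s + 33.97 = 0 ⇒ ω_n = 5.828, ζ = 0.5319.
Damped frequency ω_d = ω_n√(1−ζ²) = 4.935 rad/s, so peak time T_p = π/ω_d = 0.637 s.

T_p = 0.637 s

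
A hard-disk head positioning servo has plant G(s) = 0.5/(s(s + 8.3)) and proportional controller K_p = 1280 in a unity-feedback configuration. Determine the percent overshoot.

From 1 + K_pG(s) = 0: s² + 8.3s + 640 = 0 ⇒ ω_n = 25.3, ζ = 0.164.
%OS = 100·exp(−πζ/√(1−ζ²)) = 100·exp(−π·0.164/√0.9731) = 59.3%.

59.3%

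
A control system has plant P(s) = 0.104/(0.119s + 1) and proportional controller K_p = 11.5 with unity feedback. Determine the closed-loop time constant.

Closed loop: T(s) = K_p·P/(1+K_p·P) = 1.196/(0.119s + 1 + 1.196), with pole at s = −(1 + 1.196)/0.119 = −18.45.
Closed-loop time constant τ = 1/18.45 = 0.0542 s.

τ = 0.0542 s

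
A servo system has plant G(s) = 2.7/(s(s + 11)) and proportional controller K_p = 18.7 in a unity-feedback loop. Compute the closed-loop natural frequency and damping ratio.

ω_n = 7.11 rad/s, ζ = 0.774

With unity feedback the closed-loop characteristic equation is s² + 11s + 18.7·2.7 = s² + 11s + 50.49 = 0.
So ω_n² = 50.49 ⇒ ω_n = 7.106 rad/s, and ζ = 11/(2ω_n) = 0.774.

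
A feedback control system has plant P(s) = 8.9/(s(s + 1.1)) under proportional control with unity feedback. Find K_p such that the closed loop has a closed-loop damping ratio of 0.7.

K_p = 0.0694

Closed-loop characteristic equation: s² + 1.1s + K_p·8.9 = 0.
So ω_n = √(8.9K_p) and 2ζω_n = 1.1, giving ζ = 1.1/(2√(8.9K_p)).
Setting ζ = 0.7: √(8.9K_p) = 1.1/(2·0.7) = 0.7857, so K_p = 0.6173/8.9 = 0.0694.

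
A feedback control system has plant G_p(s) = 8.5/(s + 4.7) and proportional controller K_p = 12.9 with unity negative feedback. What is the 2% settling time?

Closed-loop transfer function: T(s) = K_p·G_p(s)/(1 + K_p·G_p(s)) = 109.7/(s + 4.7 + 109.7) = 109.7/(s + 114.4).
Time constant τ = 1/114.4 = 0.008745 s, so the 2% settling time is about 4τ = 0.035 s.

T_s ≈ 0.035 s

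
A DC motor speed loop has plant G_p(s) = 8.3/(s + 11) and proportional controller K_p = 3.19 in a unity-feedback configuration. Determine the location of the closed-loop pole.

Closed-loop transfer function: T(s) = K_p·G_p(s)/(1 + K_p·G_p(s)) = 26.48/(s + 11 + 26.48) = 26.48/(s + 37.48).
The closed-loop pole is at s = −37.48.

s = -37.48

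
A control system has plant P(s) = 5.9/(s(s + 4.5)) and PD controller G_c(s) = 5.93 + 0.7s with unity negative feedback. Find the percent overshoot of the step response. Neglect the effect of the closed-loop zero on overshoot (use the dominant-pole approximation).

3.51%

Forward path: (5.93 + 0.7s)·5.9/(s(s+4.5)). The closed-loop characteristic equation is s² + (4.5 + 5.9·0.7)s + 5.9·5.93 = 0.
That is s² + 8.63s + 34.99 = 0, so ω_n = 5.915 rad/s and ζ = 8.63/(2·5.915) = 0.7295.
%OS = 100·exp(−πζ/√(1−ζ²)) = 3.51%.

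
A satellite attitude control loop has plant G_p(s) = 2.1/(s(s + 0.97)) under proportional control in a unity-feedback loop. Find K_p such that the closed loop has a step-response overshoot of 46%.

K_p = 1.95

From %OS = 100·exp(−πζ/√(1−ζ²)) = 46%, ζ = −ln(0.46)/√(π²+ln²(0.46)) = 0.24.
Characteristic equation s² + 0.97s + 2.1K_p = 0 gives ζ = 0.97/(2√(2.1K_p)).
Setting ζ = 0.24: √(2.1K_p) = 0.97/(2·0.24) = 2.021, so K_p = 4.085/2.1 = 1.95.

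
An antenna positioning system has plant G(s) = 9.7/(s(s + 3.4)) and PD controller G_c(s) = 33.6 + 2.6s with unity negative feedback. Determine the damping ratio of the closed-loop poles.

ζ = 0.793

Forward path: (33.6 + 2.6s)·9.7/(s(s+3.4)). The closed-loop characteristic equation is s² + (3.4 + 9.7·2.6)s + 9.7·33.6 = 0.
That is s² + 28.62s + 325.9 = 0, so ω_n = 18.05 rad/s and ζ = 28.62/(2·18.05) = 0.7927.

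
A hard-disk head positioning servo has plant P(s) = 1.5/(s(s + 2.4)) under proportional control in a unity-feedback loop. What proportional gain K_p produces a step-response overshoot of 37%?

From %OS = 100·exp(−πζ/√(1−ζ²)) = 37%, ζ = −ln(0.37)/√(π²+ln²(0.37)) = 0.3017.
Characteristic equation s² + 2.4s + 1.5K_p = 0 gives ζ = 2.4/(2√(1.5K_p)).
Setting ζ = 0.3017: √(1.5K_p) = 2.4/(2·0.3017) = 3.977, so K_p = 15.82/1.5 = 10.5.

K_p = 10.5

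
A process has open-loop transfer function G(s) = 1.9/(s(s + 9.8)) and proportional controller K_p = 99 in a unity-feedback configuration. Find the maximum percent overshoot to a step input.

Closed-loop characteristic equation: s² + 9.8s + 188.1 = 0, so ω_n = 13.71 rad/s and ζ = 9.8/(2·13.71) = 0.3573.
%OS = 100·exp(−πζ/√(1−ζ²)) = 100·exp(−π·0.3573/√0.8724) = 30.1%.

30.1%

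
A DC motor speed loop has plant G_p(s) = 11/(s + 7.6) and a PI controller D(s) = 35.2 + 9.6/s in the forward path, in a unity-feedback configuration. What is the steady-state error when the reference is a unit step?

The open loop D(s)G_p(s) has a pole at the origin (type 1), so the static position error constant is infinite and e_ss = 1/(1+∞) = 0.

0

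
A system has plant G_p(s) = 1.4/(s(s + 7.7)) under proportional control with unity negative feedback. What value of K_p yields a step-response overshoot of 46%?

From %OS = 100·exp(−πζ/√(1−ζ²)) = 46%, ζ = −ln(0.46)/√(π²+ln²(0.46)) = 0.24.
Characteristic equation s² + 7.7s + 1.4K_p = 0 gives ζ = 7.7/(2√(1.4K_p)).
Setting ζ = 0.24: √(1.4K_p) = 7.7/(2·0.24) = 16.04, so K_p = 257.4/1.4 = 184.

K_p = 184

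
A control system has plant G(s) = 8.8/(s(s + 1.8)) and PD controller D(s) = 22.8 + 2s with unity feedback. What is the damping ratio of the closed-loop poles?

ζ = 0.685

Forward path: (22.8 + 2s)·8.8/(s(s+1.8)). The closed-loop characteristic equation is s² + (1.8 + 8.8·2)s + 8.8·22.8 = 0.
That is s² + 19.4s + 200.6 = 0, so ω_n = 14.16 rad/s and ζ = 19.4/(2·14.16) = 0.6848.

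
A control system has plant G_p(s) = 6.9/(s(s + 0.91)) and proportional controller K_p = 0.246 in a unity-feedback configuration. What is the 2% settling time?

T_s ≈ 8.79 s

From 1 + K_pG_p(s) = 0: s² + 0.91s + 1.697 = 0 ⇒ ω_n = 1.303, ζ = 0.3492.
2% settling time T_s ≈ 4/(ζω_n) = 4/0.455 = 8.79 s.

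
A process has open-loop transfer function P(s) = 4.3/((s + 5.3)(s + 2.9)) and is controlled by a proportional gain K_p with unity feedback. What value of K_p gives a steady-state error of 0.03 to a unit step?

For a type-0 loop with proportional control, e_ss = 1/(1 + K_p·P(0)).
P(0) = 0.2798. Require 1/(1 + K_p·0.2798) = 0.03, so 1 + 0.2798·K_p = 33.33.
K_p = (33.33 − 1)/0.2798 = 116.

K_p = 116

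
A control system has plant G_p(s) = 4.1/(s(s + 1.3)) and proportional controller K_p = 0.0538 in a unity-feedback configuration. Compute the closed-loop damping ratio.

1 + K_p·G_p(s) = 0 gives s² + 1.3s + 0.2206 = 0.
So ω_n² = 0.2206 ⇒ ω_n = 0.4697 rad/s, and ζ = 1.3/(2ω_n) = 1.38.

ζ = 1.38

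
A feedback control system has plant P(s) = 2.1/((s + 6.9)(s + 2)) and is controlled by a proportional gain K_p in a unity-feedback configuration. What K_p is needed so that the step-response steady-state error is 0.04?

K_p = 158

The loop is type 0, so e_ss(step) = 1/(1 + K_pos) with K_pos = K_p·P(0).
P(0) = 0.1522. Require 1/(1 + K_p·0.1522) = 0.04, so 1 + 0.1522·K_p = 25.
K_p = (25 − 1)/0.1522 = 158.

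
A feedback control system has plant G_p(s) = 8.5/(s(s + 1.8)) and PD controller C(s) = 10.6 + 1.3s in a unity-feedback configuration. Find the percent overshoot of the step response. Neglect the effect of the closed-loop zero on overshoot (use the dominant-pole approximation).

Forward path: (10.6 + 1.3s)·8.5/(s(s+1.8)). The closed-loop characteristic equation is s² + (1.8 + 8.5·1.3)s + 8.5·10.6 = 0.
That is s² + 12.85s + 90.1 = 0, so ω_n = 9.492 rad/s and ζ = 12.85/(2·9.492) = 0.6769.
%OS = 100·exp(−πζ/√(1−ζ²)) = 5.56%.

5.56%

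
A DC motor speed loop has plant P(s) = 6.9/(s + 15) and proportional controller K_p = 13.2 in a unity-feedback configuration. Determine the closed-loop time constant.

Closed-loop transfer function: T(s) = K_p·P(s)/(1 + K_p·P(s)) = 91.08/(s + 15 + 91.08) = 91.08/(s + 106.1).
Time constant τ = 1/106.1 = 0.00943 s.

τ = 0.00943 s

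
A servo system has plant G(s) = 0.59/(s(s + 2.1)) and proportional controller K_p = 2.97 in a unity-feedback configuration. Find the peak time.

Closed-loop characteristic equation: s² + 2.1s + 1.752 = 0, so ω_n = 1.324 rad/s and ζ = 2.1/(2·1.324) = 0.7932.
Damped frequency ω_d = ω_n√(1−ζ²) = 0.8061 rad/s, so peak time T_p = π/ω_d = 3.9 s.

T_p = 3.9 s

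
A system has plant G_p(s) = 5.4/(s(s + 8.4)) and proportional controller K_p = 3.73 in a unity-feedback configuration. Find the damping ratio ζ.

The closed-loop denominator is s(s+8.4) + 3.73·5.4 = s² + 8.4s + 20.14.
Matching s² + 2ζω_n s + ω_n²: ω_n = √20.14 = 4.488 rad/s and 2ζω_n = 8.4, so ζ = 8.4/(2·4.488) = 0.936.

ζ = 0.936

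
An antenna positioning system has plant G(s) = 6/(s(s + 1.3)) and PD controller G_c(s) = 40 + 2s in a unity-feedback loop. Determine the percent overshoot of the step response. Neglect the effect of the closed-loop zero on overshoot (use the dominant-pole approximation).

22.5%

Forward path: (40 + 2s)·6/(s(s+1.3)). The closed-loop characteristic equation is s² + (1.3 + 6·2)s + 6·40 = 0.
That is s² + 13.3s + 240 = 0, so ω_n = 15.49 rad/s and ζ = 13.3/(2·15.49) = 0.4293.
%OS = 100·exp(−πζ/√(1−ζ²)) = 22.5%.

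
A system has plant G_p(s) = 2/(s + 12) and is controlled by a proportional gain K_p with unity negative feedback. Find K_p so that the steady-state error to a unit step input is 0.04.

K_p = 144

Steady-state error for a unit step on this type-0 loop is 1/(1 + K_p·G_p(0)).
G_p(0) = 0.1667. Require 1/(1 + K_p·0.1667) = 0.04, so 1 + 0.1667·K_p = 25.
K_p = (25 − 1)/0.1667 = 144.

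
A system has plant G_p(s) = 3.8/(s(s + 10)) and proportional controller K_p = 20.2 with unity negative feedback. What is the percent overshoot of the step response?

11.3%

The closed-loop denominator s² + 10s + 76.76 gives ω_n = √76.76 = 8.761 and ζ = 10/(2ω_n) = 0.5707.
%OS = 100·exp(−πζ/√(1−ζ²)) = 100·exp(−π·0.5707/√0.6743) = 11.3%.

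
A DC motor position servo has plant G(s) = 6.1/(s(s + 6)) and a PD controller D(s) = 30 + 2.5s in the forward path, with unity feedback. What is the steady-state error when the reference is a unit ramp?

The loop has one pole at the origin (type 1). Velocity error constant K_v = lim_{s→0} s·D(s)G(s) = 30·6.1/6 = 30.5.
Steady-state error to a unit ramp: e_ss = 1/K_v = 0.0328.

0.0328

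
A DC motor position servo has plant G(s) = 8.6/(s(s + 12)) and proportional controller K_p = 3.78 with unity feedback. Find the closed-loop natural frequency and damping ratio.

ω_n = 5.7 rad/s, ζ = 1.05

The closed-loop denominator is s(s+12) + 3.78·8.6 = s² + 12s + 32.51.
So ω_n² = 32.51 ⇒ ω_n = 5.702 rad/s, and ζ = 12/(2ω_n) = 1.05.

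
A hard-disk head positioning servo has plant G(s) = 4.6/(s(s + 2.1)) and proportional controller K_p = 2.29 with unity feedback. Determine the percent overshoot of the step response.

34.2%

From 1 + K_pG(s) = 0: s² + 2.1s + 10.53 = 0 ⇒ ω_n = 3.246, ζ = 0.3235.
%OS = 100·exp(−πζ/√(1−ζ²)) = 100·exp(−π·0.3235/√0.8953) = 34.2%.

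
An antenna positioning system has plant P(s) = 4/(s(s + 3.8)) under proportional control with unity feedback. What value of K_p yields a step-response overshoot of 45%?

From %OS = 100·exp(−πζ/√(1−ζ²)) = 45%, ζ = −ln(0.45)/√(π²+ln²(0.45)) = 0.2463.
Characteristic equation s² + 3.8s + 4K_p = 0 gives ζ = 3.8/(2√(4K_p)).
Setting ζ = 0.2463: √(4K_p) = 3.8/(2·0.2463) = 7.713, so K_p = 59.49/4 = 14.9.

K_p = 14.9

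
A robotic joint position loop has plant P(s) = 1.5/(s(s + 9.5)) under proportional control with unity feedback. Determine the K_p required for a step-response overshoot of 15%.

From %OS = 100·exp(−πζ/√(1−ζ²)) = 15%, ζ = −ln(0.15)/√(π²+ln²(0.15)) = 0.5169.
Characteristic equation s² + 9.5s + 1.5K_p = 0 gives ζ = 9.5/(2√(1.5K_p)).
Setting ζ = 0.5169: √(1.5K_p) = 9.5/(2·0.5169) = 9.189, so K_p = 84.43/1.5 = 56.3.

K_p = 56.3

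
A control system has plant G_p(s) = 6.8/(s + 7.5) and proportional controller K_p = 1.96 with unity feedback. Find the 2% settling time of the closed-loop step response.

Closed-loop transfer function: T(s) = K_p·G_p(s)/(1 + K_p·G_p(s)) = 13.33/(s + 7.5 + 13.33) = 13.33/(s + 20.83).
Time constant τ = 1/20.83 = 0.04801 s, so the 2% settling time is about 4τ = 0.192 s.

T_s ≈ 0.192 s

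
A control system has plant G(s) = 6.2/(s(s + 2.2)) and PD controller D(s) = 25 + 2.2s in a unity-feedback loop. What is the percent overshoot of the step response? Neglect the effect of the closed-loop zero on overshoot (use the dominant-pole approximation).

7.5%

Forward path: (25 + 2.2s)·6.2/(s(s+2.2)). The closed-loop characteristic equation is s² + (2.2 + 6.2·2.2)s + 6.2·25 = 0.
That is s² + 15.84s + 155 = 0, so ω_n = 12.45 rad/s and ζ = 15.84/(2·12.45) = 0.6361.
%OS = 100·exp(−πζ/√(1−ζ²)) = 7.5%.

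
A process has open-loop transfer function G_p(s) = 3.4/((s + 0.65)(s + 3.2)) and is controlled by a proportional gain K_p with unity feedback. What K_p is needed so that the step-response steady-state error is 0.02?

K_p = 30

For a type-0 loop with proportional control, e_ss = 1/(1 + K_p·G_p(0)).
G_p(0) = 1.635. Require 1/(1 + K_p·1.635) = 0.02, so 1 + 1.635·K_p = 50.
K_p = (50 − 1)/1.635 = 30.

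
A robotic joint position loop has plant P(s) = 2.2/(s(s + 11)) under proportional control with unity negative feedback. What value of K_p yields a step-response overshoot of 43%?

K_p = 204

From %OS = 100·exp(−πζ/√(1−ζ²)) = 43%, ζ = −ln(0.43)/√(π²+ln²(0.43)) = 0.2594.
Characteristic equation s² + 11s + 2.2K_p = 0 gives ζ = 11/(2√(2.2K_p)).
Setting ζ = 0.2594: √(2.2K_p) = 11/(2·0.2594) = 21.2, so K_p = 449.4/2.2 = 204.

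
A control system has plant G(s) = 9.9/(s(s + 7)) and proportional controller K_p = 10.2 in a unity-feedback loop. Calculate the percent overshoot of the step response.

31.1%

The closed-loop denominator s² + 7s + 101 gives ω_n = √101 = 10.05 and ζ = 7/(2ω_n) = 0.3483.
%OS = 100·exp(−πζ/√(1−ζ²)) = 100·exp(−π·0.3483/√0.8787) = 31.1%.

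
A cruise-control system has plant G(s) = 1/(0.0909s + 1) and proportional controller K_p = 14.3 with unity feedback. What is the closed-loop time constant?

τ = 0.00594 s

Closed loop: T(s) = K_p·G/(1+K_p·G) = 14.3/(0.0909s + 1 + 14.3), with pole at s = −(1 + 14.3)/0.0909 = −168.3.
Closed-loop time constant τ = 1/168.3 = 0.00594 s.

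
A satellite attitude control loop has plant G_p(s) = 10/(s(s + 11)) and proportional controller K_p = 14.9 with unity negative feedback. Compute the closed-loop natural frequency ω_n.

ω_n = 12.2 rad/s

1 + K_p·G_p(s) = 0 gives s² + 11s + 149 = 0.
So ω_n² = 149 ⇒ ω_n = 12.21 rad/s, and ζ = 11/(2ω_n) = 0.451.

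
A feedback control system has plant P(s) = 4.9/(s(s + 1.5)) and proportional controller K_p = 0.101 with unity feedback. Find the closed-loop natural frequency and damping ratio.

1 + K_p·P(s) = 0 gives s² + 1.5s + 0.4949 = 0.
So ω_n² = 0.4949 ⇒ ω_n = 0.7035 rad/s, and ζ = 1.5/(2ω_n) = 1.07.

ω_n = 0.703 rad/s, ζ = 1.07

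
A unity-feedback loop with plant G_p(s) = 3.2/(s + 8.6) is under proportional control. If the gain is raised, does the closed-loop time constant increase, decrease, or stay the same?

The closed-loop bandwidth 8.6+K_p·3.2 grows with K_p, so τ shrinks.

decrease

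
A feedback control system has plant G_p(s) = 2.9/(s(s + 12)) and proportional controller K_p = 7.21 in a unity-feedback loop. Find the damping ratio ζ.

ζ = 1.31

The closed-loop denominator is s(s+12) + 7.21·2.9 = s² + 12s + 20.91.
Matching s² + 2ζω_n s + ω_n²: ω_n = √20.91 = 4.573 rad/s and 2ζω_n = 12, so ζ = 12/(2·4.573) = 1.31.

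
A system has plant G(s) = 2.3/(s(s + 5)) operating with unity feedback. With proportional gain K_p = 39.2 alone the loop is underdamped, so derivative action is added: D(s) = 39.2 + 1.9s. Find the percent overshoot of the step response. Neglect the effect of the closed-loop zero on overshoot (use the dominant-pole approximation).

Forward path: (39.2 + 1.9s)·2.3/(s(s+5)). The closed-loop characteristic equation is s² + (5 + 2.3·1.9)s + 2.3·39.2 = 0.
That is s² + 9.37s + 90.16 = 0, so ω_n = 9.495 rad/s and ζ = 9.37/(2·9.495) = 0.4934.
%OS = 100·exp(−πζ/√(1−ζ²)) = 16.8%.

16.8%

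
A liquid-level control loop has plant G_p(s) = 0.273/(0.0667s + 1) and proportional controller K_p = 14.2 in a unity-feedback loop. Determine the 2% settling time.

Closed loop: T(s) = K_p·G_p/(1+K_p·G_p) = 3.877/(0.0667s + 1 + 3.877), with pole at s = −(1 + 3.877)/0.0667 = −73.11.
τ = 1/73.11 = 0.01368 s, so 2% settling time ≈ 4τ = 0.0547 s.

T_s ≈ 0.0547 s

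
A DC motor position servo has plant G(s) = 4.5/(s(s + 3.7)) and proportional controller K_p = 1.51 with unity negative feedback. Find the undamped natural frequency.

ω_n = 2.61 rad/s

With unity feedback the closed-loop characteristic equation is s² + 3.7s + 1.51·4.5 = s² + 3.7s + 6.795 = 0.
So ω_n² = 6.795 ⇒ ω_n = 2.607 rad/s, and ζ = 3.7/(2ω_n) = 0.71.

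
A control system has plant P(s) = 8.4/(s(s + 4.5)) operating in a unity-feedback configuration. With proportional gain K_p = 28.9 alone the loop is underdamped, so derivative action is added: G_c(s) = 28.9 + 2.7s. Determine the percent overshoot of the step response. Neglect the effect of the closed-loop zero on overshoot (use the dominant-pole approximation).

Forward path: (28.9 + 2.7s)·8.4/(s(s+4.5)). The closed-loop characteristic equation is s² + (4.5 + 8.4·2.7)s + 8.4·28.9 = 0.
That is s² + 27.18s + 242.8 = 0, so ω_n = 15.58 rad/s and ζ = 27.18/(2·15.58) = 0.8722.
%OS = 100·exp(−πζ/√(1−ζ²)) = 0.369%.

0.369%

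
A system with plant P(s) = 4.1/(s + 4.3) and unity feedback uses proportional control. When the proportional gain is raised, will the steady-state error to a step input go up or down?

e_ss = 1/(1 + K_p·P(0)); a larger K_p raises the denominator, so e_ss decreases.

decrease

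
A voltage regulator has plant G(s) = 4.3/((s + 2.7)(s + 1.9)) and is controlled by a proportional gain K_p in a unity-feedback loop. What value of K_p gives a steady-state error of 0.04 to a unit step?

K_p = 28.6

The loop is type 0, so e_ss(step) = 1/(1 + K_pos) with K_pos = K_p·G(0).
G(0) = 0.8382. Require 1/(1 + K_p·0.8382) = 0.04, so 1 + 0.8382·K_p = 25.
K_p = (25 − 1)/0.8382 = 28.6.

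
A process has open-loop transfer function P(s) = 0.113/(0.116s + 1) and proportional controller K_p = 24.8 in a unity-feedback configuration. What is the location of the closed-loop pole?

s = -32.78

Closed loop: T(s) = K_p·P/(1+K_p·P) = 2.802/(0.116s + 1 + 2.802), with pole at s = −(1 + 2.802)/0.116 = −32.78.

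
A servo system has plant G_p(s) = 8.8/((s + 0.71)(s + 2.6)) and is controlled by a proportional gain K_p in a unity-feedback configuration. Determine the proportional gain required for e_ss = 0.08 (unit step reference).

K_p = 2.41

Steady-state error for a unit step on this type-0 loop is 1/(1 + K_p·G_p(0)).
G_p(0) = 4.767. Require 1/(1 + K_p·4.767) = 0.08, so 1 + 4.767·K_p = 12.5.
K_p = (12.5 − 1)/4.767 = 2.41.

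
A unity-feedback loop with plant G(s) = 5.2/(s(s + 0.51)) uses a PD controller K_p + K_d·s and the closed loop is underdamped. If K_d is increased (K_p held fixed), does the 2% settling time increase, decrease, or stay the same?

decrease

Characteristic equation s² + (0.51 + 5.2K_d)s + 5.2K_p = 0: raising K_d increases ζω_n = (0.51+5.2K_d)/2 while the loop stays underdamped, so T_s ≈ 4/(ζω_n) decreases.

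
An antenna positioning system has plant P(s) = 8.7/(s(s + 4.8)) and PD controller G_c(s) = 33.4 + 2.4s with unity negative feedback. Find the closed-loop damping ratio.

Forward path: (33.4 + 2.4s)·8.7/(s(s+4.8)). The closed-loop characteristic equation is s² + (4.8 + 8.7·2.4)s + 8.7·33.4 = 0.
That is s² + 25.68s + 290.6 = 0, so ω_n = 17.05 rad/s and ζ = 25.68/(2·17.05) = 0.7532.

ζ = 0.753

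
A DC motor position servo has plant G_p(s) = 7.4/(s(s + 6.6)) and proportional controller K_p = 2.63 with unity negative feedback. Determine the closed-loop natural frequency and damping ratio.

ω_n = 4.41 rad/s, ζ = 0.748

The closed-loop denominator is s(s+6.6) + 2.63·7.4 = s² + 6.6s + 19.46.
Matching s² + 2ζω_n s + ω_n²: ω_n = √19.46 = 4.412 rad/s and 2ζω_n = 6.6, so ζ = 6.6/(2·4.412) = 0.748.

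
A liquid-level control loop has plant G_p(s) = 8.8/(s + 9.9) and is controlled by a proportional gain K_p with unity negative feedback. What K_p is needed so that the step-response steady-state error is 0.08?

The loop is type 0, so e_ss(step) = 1/(1 + K_pos) with K_pos = K_p·G_p(0).
G_p(0) = 0.8889. Require 1/(1 + K_p·0.8889) = 0.08, so 1 + 0.8889·K_p = 12.5.
K_p = (12.5 − 1)/0.8889 = 12.9.

K_p = 12.9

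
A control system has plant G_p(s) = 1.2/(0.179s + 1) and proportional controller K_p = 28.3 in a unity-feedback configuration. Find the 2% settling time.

T_s ≈ 0.0205 s

Closed loop: T(s) = K_p·G_p/(1+K_p·G_p) = 33.96/(0.179s + 1 + 33.96), with pole at s = −(1 + 33.96)/0.179 = −195.3.
τ = 1/195.3 = 0.00512 s, so 2% settling time ≈ 4τ = 0.0205 s.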